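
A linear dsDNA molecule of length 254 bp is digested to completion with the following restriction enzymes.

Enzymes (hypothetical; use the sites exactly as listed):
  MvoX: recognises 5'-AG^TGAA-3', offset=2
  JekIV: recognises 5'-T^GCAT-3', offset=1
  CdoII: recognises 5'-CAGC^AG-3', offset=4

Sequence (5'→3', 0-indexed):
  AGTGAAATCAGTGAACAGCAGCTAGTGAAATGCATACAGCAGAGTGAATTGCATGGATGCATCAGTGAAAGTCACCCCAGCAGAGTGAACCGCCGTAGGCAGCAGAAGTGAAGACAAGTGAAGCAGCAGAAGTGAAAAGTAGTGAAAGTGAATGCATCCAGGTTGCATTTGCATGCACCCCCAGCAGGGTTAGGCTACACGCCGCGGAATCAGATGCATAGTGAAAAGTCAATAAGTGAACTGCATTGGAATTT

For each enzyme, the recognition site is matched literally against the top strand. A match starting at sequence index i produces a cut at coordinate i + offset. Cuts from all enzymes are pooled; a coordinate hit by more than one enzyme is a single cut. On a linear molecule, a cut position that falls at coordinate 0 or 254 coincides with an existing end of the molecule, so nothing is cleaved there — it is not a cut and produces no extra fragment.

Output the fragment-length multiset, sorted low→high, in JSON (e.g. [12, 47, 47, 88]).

[2,4,4,5,5,5,6,6,6,6,6,6,6,7,8,8,9,9,9,10,10,11,12,15,15,16,18,30]

Scan for sites:
  MvoX (AGTGAA, off=2): starts [0, 9, 23, 42, 63, 83, 106, 116, 130, 140, 146, 219, 234] → cuts [2, 11, 25, 44, 65, 85, 108, 118, 132, 142, 148, 221, 236]
  JekIV (TGCAT, off=1): starts [30, 49, 57, 152, 163, 169, 214, 241] → cuts [31, 50, 58, 153, 164, 170, 215, 242]
  CdoII (CAGCAG, off=4): starts [15, 36, 77, 99, 123, 181] → cuts [19, 40, 81, 103, 127, 185]

Pooled cuts: [2, 11, 19, 25, 31, 40, 44, 50, 58, 65, 81, 85, 103, 108, 118, 127, 132, 142, 148, 153, 164, 170, 185, 215, 221, 236, 242]

Fragment lengths:
  [0,2): 2 bp
  [2,11): 9 bp
  [11,19): 8 bp
  [19,25): 6 bp
  [25,31): 6 bp
  [31,40): 9 bp
  [40,44): 4 bp
  [44,50): 6 bp
  [50,58): 8 bp
  [58,65): 7 bp
  [65,81): 16 bp
  [81,85): 4 bp
  [85,103): 18 bp
  [103,108): 5 bp
  [108,118): 10 bp
  [118,127): 9 bp
  [127,132): 5 bp
  [132,142): 10 bp
  [142,148): 6 bp
  [148,153): 5 bp
  [153,164): 11 bp
  [164,170): 6 bp
  [170,185): 15 bp
  [185,215): 30 bp
  [215,221): 6 bp
  [221,236): 15 bp
  [236,242): 6 bp
  [242,254): 12 bp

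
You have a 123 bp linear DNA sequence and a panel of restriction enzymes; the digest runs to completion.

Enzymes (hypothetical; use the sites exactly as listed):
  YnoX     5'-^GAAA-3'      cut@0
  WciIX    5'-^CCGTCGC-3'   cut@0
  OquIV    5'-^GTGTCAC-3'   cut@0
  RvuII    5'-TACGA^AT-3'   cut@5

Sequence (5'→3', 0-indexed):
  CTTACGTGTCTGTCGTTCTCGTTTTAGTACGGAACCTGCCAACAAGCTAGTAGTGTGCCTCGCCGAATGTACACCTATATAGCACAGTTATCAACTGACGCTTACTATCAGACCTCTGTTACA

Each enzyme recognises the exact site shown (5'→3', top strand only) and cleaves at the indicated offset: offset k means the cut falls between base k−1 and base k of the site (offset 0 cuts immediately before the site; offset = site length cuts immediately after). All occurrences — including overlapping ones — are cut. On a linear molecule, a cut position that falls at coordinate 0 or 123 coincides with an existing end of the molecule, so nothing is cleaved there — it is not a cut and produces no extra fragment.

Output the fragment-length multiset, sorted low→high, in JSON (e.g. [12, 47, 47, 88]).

Scan for sites:
  YnoX (GAAA, off=0): no sites
  WciIX (CCGTCGC, off=0): no sites
  OquIV (GTGTCAC, off=0): no sites
  RvuII (TACGAAT, off=5): no sites

All cut coordinates (distinct, sorted): ∅

Fragment lengths:
  no cuts → one linear fragment of 123 bp

[123]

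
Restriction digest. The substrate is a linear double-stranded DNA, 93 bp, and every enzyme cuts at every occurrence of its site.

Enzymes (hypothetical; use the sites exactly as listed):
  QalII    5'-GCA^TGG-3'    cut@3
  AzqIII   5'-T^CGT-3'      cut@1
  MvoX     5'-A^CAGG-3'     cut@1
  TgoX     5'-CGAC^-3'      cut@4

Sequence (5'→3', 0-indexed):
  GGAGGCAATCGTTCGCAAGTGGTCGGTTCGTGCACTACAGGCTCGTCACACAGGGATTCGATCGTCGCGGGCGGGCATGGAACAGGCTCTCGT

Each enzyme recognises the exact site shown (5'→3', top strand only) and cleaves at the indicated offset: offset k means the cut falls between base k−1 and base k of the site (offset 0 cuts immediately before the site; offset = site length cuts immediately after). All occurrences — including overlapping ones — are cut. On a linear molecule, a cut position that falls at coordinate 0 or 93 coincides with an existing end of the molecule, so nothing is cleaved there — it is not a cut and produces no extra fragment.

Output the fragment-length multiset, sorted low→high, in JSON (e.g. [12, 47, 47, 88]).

Per-enzyme occurrences:
  QalII GCATGG/3: at [74] ⇒ [77]
  AzqIII TCGT/1: at [8, 27, 42, 61, 89] ⇒ [9, 28, 43, 62, 90]
  MvoX ACAGG/1: at [36, 49, 81] ⇒ [37, 50, 82]
  TgoX (CGAC, off=4): no sites

All cut coordinates (distinct, sorted): [9, 28, 37, 43, 50, 62, 77, 82, 90]

Fragments:
  [0,9): 9 bp
  [9,28): 19 bp
  [28,37): 9 bp
  [37,43): 6 bp
  [43,50): 7 bp
  [50,62): 12 bp
  [62,77): 15 bp
  [77,82): 5 bp
  [82,90): 8 bp
  [90,93): 3 bp

[3,5,6,7,8,9,9,12,15,19]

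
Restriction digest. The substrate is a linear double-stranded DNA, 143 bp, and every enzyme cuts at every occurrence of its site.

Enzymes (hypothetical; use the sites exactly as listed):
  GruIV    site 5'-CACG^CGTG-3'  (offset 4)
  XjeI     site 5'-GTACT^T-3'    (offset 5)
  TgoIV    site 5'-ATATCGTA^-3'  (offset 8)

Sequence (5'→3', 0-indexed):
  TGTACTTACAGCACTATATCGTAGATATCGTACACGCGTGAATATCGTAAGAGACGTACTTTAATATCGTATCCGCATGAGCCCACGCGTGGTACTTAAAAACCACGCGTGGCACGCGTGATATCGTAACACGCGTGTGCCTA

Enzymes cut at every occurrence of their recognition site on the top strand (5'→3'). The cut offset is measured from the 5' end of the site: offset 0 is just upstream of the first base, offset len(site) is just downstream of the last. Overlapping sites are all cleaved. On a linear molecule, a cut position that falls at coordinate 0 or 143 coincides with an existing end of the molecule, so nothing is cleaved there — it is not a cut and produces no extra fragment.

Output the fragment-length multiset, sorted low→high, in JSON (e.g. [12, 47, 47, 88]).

Scan for sites:
  GruIV (CACGCGTG, off=4): starts [32, 83, 103, 112, 129] → cuts [36, 87, 107, 116, 133]
  XjeI (GTACTT, off=5): starts [1, 55, 91] → cuts [6, 60, 96]
  TgoIV (ATATCGTA, off=8): starts [15, 24, 41, 63, 120] → cuts [23, 32, 49, 71, 128]

Pooled cuts: [6, 23, 32, 36, 49, 60, 71, 87, 96, 107, 116, 128, 133]

Fragments:
  [0,6): 6 bp
  [6,23): 17 bp
  [23,32): 9 bp
  [32,36): 4 bp
  [36,49): 13 bp
  [49,60): 11 bp
  [60,71): 11 bp
  [71,87): 16 bp
  [87,96): 9 bp
  [96,107): 11 bp
  [107,116): 9 bp
  [116,128): 12 bp
  [128,133): 5 bp
  [133,143): 10 bp

[4,5,6,9,9,9,10,11,11,11,12,13,16,17]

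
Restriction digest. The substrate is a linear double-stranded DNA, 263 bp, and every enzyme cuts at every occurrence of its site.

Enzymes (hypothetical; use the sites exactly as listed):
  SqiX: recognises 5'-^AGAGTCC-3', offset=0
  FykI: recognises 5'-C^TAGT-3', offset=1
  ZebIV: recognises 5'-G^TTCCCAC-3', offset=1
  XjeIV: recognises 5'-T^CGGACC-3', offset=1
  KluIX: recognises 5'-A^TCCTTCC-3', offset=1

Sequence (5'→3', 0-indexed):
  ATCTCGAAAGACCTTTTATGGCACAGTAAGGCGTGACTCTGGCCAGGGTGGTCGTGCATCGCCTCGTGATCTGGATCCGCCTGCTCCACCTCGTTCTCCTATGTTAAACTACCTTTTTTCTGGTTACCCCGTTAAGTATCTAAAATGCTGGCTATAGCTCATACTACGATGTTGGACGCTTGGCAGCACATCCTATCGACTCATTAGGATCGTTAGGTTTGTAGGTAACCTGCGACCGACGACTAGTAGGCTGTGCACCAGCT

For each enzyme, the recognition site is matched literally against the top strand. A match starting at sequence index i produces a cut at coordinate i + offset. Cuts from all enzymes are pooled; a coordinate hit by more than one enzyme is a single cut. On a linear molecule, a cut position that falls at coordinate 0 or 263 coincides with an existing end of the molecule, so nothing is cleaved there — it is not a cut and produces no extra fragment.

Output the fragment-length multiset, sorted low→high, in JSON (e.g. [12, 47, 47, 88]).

[20,243]

Site scan:
  SqiX (AGAGTCC, off=0): no sites
  FykI CTAGT/1: at [242] ⇒ [243]
  ZebIV (GTTCCCAC, off=1): no sites
  XjeIV (TCGGACC, off=1): no sites
  KluIX (ATCCTTCC, off=1): no sites

Pooled cuts: [243]

Fragments:
  [0,243): 243 bp
  [243,263): 20 bp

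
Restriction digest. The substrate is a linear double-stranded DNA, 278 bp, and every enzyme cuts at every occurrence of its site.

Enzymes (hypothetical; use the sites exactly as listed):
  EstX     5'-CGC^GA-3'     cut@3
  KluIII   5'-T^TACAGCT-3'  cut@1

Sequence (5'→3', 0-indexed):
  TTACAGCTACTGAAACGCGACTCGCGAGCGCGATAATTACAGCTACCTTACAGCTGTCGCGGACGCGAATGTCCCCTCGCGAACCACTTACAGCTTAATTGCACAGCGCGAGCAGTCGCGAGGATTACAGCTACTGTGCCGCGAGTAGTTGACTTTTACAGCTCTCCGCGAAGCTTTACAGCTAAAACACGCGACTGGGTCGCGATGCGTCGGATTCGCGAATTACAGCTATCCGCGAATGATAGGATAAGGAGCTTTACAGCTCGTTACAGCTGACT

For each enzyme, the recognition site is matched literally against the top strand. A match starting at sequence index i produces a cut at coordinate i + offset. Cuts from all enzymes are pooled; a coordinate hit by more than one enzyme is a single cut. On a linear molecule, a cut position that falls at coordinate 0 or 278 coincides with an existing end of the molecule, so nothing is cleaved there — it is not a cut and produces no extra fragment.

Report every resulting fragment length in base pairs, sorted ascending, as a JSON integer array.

Site scan:
  EstX CGCGA/3: at [15, 22, 28, 63, 77, 106, 116, 139, 166, 189, 200, 216, 233] ⇒ [18, 25, 31, 66, 80, 109, 119, 142, 169, 192, 203, 219, 236]
  KluIII TTACAGCT/1: at [0, 36, 47, 87, 124, 155, 175, 222, 256, 266] ⇒ [1, 37, 48, 88, 125, 156, 176, 223, 257, 267]

Pooled cuts: [1, 18, 25, 31, 37, 48, 66, 80, 88, 109, 119, 125, 142, 156, 169, 176, 192, 203, 219, 223, 236, 257, 267]

Fragments:
  [0,1): 1 bp
  [1,18): 17 bp
  [18,25): 7 bp
  [25,31): 6 bp
  [31,37): 6 bp
  [37,48): 11 bp
  [48,66): 18 bp
  [66,80): 14 bp
  [80,88): 8 bp
  [88,109): 21 bp
  [109,119): 10 bp
  [119,125): 6 bp
  [125,142): 17 bp
  [142,156): 14 bp
  [156,169): 13 bp
  [169,176): 7 bp
  [176,192): 16 bp
  [192,203): 11 bp
  [203,219): 16 bp
  [219,223): 4 bp
  [223,236): 13 bp
  [236,257): 21 bp
  [257,267): 10 bp
  [267,278): 11 bp

[1,4,6,6,6,7,7,8,10,10,11,11,11,13,13,14,14,16,16,17,17,18,21,21]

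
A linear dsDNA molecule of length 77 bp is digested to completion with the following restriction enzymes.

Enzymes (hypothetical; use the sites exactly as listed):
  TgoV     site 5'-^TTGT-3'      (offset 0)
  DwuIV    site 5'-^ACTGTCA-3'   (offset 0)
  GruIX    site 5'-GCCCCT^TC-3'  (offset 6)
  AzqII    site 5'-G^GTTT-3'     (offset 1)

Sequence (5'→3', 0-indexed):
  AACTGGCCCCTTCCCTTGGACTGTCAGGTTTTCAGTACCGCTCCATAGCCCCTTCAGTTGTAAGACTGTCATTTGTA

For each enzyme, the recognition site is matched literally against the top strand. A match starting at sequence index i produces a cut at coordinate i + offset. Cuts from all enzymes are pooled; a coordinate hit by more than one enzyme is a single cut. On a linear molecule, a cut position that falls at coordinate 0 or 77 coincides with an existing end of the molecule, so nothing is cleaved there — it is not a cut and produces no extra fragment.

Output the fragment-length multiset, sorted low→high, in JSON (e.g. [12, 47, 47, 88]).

[4,5,7,8,8,8,11,26]

Site scan:
  TgoV (TTGT, off=0): starts [57, 72] → cuts [57, 72]
  DwuIV (ACTGTCA, off=0): starts [19, 64] → cuts [19, 64]
  GruIX (GCCCCTTC, off=6): starts [5, 47] → cuts [11, 53]
  AzqII (GGTTT, off=1): starts [26] → cuts [27]

All cut coordinates (distinct, sorted): [11, 19, 27, 53, 57, 64, 72]

Fragment lengths:
  [0,11): 11 bp
  [11,19): 8 bp
  [19,27): 8 bp
  [27,53): 26 bp
  [53,57): 4 bp
  [57,64): 7 bp
  [64,72): 8 bp
  [72,77): 5 bp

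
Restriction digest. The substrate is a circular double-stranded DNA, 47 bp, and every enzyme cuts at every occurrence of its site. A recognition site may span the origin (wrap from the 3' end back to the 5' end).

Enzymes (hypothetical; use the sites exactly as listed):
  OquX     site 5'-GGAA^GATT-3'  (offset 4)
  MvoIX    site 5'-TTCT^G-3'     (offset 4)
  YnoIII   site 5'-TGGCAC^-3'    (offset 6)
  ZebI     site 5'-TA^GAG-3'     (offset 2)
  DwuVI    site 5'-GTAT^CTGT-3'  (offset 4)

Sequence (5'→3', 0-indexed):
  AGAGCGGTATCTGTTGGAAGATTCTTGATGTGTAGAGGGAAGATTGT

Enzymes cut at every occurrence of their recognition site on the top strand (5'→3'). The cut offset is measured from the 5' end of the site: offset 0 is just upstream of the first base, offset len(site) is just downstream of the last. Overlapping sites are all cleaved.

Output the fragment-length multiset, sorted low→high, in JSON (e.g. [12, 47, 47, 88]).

Site scan:
  OquX GGAAGATT/4: at [15, 37] ⇒ [19, 41]
  MvoIX (TTCTG, off=4): no sites
  YnoIII (TGGCAC, off=6): no sites
  ZebI TAGAG/2: at [32, 46] ⇒ [1, 34]
  DwuVI GTATCTGT/4: at [6] ⇒ [10]

All cut coordinates (distinct, sorted): [1, 10, 19, 34, 41]

Fragments:
  1→10: 9 bp
  10→19: 9 bp
  19→34: 15 bp
  34→41: 7 bp
  41→1 (wrap): 47-41+1 = 7 bp

[7,7,9,9,15]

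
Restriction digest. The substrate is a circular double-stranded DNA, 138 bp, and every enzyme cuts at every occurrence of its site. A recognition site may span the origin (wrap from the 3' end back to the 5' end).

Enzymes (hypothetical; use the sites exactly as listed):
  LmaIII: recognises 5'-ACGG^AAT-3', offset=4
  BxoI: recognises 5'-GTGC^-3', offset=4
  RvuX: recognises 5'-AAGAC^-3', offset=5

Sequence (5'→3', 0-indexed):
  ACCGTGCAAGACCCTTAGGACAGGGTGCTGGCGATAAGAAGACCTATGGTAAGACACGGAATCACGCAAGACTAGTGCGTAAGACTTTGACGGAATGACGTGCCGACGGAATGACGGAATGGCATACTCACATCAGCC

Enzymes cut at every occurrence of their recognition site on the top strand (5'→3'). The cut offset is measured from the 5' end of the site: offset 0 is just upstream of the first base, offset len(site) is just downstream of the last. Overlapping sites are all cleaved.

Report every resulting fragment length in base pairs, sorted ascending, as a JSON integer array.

[4,5,6,6,7,8,8,10,12,13,15,16,28]

Scan for sites:
  LmaIII (ACGGAAT, off=4): starts [55, 89, 105, 113] → cuts [59, 93, 109, 117]
  BxoI (GTGC, off=4): starts [3, 24, 74, 99] → cuts [7, 28, 78, 103]
  RvuX (AAGAC, off=5): starts [7, 38, 50, 67, 80] → cuts [12, 43, 55, 72, 85]

Pooled cuts: [7, 12, 28, 43, 55, 59, 72, 78, 85, 93, 103, 109, 117]

Fragments:
  7→12: 5 bp
  12→28: 16 bp
  28→43: 15 bp
  43→55: 12 bp
  55→59: 4 bp
  59→72: 13 bp
  72→78: 6 bp
  78→85: 7 bp
  85→93: 8 bp
  93→103: 10 bp
  103→109: 6 bp
  109→117: 8 bp
  117→7 (wrap): 138-117+7 = 28 bp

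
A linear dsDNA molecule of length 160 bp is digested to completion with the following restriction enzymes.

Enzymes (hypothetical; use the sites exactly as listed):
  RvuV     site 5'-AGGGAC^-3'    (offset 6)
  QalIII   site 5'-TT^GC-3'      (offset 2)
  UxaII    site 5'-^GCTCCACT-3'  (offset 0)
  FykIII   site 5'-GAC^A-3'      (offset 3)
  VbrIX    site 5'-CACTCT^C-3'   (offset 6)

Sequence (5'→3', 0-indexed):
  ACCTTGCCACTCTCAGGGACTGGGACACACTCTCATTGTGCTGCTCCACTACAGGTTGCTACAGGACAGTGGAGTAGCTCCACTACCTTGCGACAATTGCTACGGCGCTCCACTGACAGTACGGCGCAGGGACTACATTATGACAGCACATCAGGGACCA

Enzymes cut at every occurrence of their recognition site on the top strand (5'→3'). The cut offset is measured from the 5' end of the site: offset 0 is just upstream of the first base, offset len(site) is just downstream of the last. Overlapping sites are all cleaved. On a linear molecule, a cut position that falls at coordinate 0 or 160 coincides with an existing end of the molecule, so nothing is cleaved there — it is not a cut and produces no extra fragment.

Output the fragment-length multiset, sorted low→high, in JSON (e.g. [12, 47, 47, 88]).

[2,4,5,5,6,7,7,8,8,9,9,10,11,11,13,14,15,16]

Per-enzyme occurrences:
  RvuV (AGGGAC, off=6): starts [14, 127, 152] → cuts [20, 133, 158]
  QalIII (TTGC, off=2): starts [3, 55, 87, 96] → cuts [5, 57, 89, 98]
  UxaII (GCTCCACT, off=0): starts [42, 76, 106] → cuts [42, 76, 106]
  FykIII (GACA, off=3): starts [23, 64, 91, 114, 141] → cuts [26, 67, 94, 117, 144]
  VbrIX (CACTCTC, off=6): starts [7, 27] → cuts [13, 33]

All cut coordinates (distinct, sorted): [5, 13, 20, 26, 33, 42, 57, 67, 76, 89, 94, 98, 106, 117, 133, 144, 158]

Fragment lengths:
  [0,5): 5 bp
  [5,13): 8 bp
  [13,20): 7 bp
  [20,26): 6 bp
  [26,33): 7 bp
  [33,42): 9 bp
  [42,57): 15 bp
  [57,67): 10 bp
  [67,76): 9 bp
  [76,89): 13 bp
  [89,94): 5 bp
  [94,98): 4 bp
  [98,106): 8 bp
  [106,117): 11 bp
  [117,133): 16 bp
  [133,144): 11 bp
  [144,158): 14 bp
  [158,160): 2 bp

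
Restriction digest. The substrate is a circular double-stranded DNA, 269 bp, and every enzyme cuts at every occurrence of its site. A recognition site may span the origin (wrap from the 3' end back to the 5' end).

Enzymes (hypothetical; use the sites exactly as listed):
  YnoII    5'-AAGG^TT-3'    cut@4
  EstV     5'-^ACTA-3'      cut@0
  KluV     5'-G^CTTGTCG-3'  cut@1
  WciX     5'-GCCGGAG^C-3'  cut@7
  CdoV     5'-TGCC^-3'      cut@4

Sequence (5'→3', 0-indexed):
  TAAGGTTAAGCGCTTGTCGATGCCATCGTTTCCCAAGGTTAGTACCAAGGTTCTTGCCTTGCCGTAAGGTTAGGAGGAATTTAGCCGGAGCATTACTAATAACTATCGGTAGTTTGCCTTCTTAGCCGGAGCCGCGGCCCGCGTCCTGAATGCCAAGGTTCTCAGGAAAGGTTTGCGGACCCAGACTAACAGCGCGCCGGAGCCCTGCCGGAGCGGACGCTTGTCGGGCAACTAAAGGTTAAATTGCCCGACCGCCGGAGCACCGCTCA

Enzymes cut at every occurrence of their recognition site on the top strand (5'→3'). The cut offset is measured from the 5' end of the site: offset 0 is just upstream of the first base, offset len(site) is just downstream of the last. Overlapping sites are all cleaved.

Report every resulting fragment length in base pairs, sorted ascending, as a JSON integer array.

[4,4,4,5,6,6,7,7,7,8,8,10,11,12,12,12,13,13,13,14,14,17,18,21,23]

Scan for sites:
  YnoII (AAGGTT, off=4): starts [1, 34, 46, 65, 154, 167, 234] → cuts [5, 38, 50, 69, 158, 171, 238]
  EstV (ACTA, off=0): starts [94, 101, 184, 230] → cuts [94, 101, 184, 230]
  KluV (GCTTGTCG, off=1): starts [11, 218] → cuts [12, 219]
  WciX (GCCGGAGC, off=7): starts [83, 124, 195, 206, 253] → cuts [90, 131, 202, 213, 260]
  CdoV (TGCC, off=4): starts [20, 54, 59, 114, 150, 205, 244] → cuts [24, 58, 63, 118, 154, 209, 248]

All cut coordinates (distinct, sorted): [5, 12, 24, 38, 50, 58, 63, 69, 90, 94, 101, 118, 131, 154, 158, 171, 184, 202, 209, 213, 219, 230, 238, 248, 260]

Fragment lengths:
  5→12: 7 bp
  12→24: 12 bp
  24→38: 14 bp
  38→50: 12 bp
  50→58: 8 bp
  58→63: 5 bp
  63→69: 6 bp
  69→90: 21 bp
  90→94: 4 bp
  94→101: 7 bp
  101→118: 17 bp
  118→131: 13 bp
  131→154: 23 bp
  154→158: 4 bp
  158→171: 13 bp
  171→184: 13 bp
  184→202: 18 bp
  202→209: 7 bp
  209→213: 4 bp
  213→219: 6 bp
  219→230: 11 bp
  230→238: 8 bp
  238→248: 10 bp
  248→260: 12 bp
  260→5 (wrap): 269-260+5 = 14 bp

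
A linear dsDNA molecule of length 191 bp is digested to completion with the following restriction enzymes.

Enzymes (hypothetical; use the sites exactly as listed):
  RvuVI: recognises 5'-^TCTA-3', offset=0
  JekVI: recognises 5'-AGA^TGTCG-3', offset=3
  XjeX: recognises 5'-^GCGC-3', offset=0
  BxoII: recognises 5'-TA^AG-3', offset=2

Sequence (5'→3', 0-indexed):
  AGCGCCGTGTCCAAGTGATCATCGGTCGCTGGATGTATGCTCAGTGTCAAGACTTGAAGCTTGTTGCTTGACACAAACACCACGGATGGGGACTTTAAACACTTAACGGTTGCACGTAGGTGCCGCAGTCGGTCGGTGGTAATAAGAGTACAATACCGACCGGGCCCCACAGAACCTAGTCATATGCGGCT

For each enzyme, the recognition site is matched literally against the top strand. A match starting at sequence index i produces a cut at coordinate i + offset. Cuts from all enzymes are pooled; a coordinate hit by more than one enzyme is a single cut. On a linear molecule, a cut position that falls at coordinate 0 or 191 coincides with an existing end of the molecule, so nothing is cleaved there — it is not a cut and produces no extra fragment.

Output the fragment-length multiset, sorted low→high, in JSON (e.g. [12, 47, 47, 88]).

Site scan:
  RvuVI (TCTA, off=0): no sites
  JekVI (AGATGTCG, off=3): no sites
  XjeX GCGC/0: at [1] ⇒ [1]
  BxoII TAAG/2: at [142] ⇒ [144]

Pooled cuts: [1, 144]

Fragment lengths:
  [0,1): 1 bp
  [1,144): 143 bp
  [144,191): 47 bp

[1,47,143]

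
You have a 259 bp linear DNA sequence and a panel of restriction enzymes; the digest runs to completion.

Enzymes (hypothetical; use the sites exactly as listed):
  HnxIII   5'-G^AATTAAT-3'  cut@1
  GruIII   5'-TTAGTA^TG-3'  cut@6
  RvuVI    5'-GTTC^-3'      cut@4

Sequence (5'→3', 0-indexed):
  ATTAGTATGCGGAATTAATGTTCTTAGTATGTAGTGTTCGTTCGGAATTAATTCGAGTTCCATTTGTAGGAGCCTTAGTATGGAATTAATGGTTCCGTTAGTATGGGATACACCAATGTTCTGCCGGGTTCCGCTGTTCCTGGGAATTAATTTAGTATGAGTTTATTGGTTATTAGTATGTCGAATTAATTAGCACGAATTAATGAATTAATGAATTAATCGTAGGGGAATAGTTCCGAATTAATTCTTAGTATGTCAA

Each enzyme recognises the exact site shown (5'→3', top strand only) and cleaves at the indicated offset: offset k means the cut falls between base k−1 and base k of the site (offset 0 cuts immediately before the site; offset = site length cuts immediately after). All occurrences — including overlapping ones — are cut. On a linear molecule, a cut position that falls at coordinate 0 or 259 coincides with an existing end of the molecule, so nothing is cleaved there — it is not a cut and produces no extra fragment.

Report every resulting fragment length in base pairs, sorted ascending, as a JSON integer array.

Per-enzyme occurrences:
  HnxIII GAATTAAT/1: at [11, 44, 82, 143, 182, 196, 204, 212, 237] ⇒ [12, 45, 83, 144, 183, 197, 205, 213, 238]
  GruIII TTAGTATG/6: at [1, 23, 74, 97, 151, 172, 247] ⇒ [7, 29, 80, 103, 157, 178, 253]
  RvuVI GTTC/4: at [19, 35, 39, 56, 91, 117, 127, 135, 232] ⇒ [23, 39, 43, 60, 95, 121, 131, 139, 236]

All cut coordinates (distinct, sorted): [7, 12, 23, 29, 39, 43, 45, 60, 80, 83, 95, 103, 121, 131, 139, 144, 157, 178, 183, 197, 205, 213, 236, 238, 253]

Fragments:
  [0,7): 7 bp
  [7,12): 5 bp
  [12,23): 11 bp
  [23,29): 6 bp
  [29,39): 10 bp
  [39,43): 4 bp
  [43,45): 2 bp
  [45,60): 15 bp
  [60,80): 20 bp
  [80,83): 3 bp
  [83,95): 12 bp
  [95,103): 8 bp
  [103,121): 18 bp
  [121,131): 10 bp
  [131,139): 8 bp
  [139,144): 5 bp
  [144,157): 13 bp
  [157,178): 21 bp
  [178,183): 5 bp
  [183,197): 14 bp
  [197,205): 8 bp
  [205,213): 8 bp
  [213,236): 23 bp
  [236,238): 2 bp
  [238,253): 15 bp
  [253,259): 6 bp

[2,2,3,4,5,5,5,6,6,7,8,8,8,8,10,10,11,12,13,14,15,15,18,20,21,23]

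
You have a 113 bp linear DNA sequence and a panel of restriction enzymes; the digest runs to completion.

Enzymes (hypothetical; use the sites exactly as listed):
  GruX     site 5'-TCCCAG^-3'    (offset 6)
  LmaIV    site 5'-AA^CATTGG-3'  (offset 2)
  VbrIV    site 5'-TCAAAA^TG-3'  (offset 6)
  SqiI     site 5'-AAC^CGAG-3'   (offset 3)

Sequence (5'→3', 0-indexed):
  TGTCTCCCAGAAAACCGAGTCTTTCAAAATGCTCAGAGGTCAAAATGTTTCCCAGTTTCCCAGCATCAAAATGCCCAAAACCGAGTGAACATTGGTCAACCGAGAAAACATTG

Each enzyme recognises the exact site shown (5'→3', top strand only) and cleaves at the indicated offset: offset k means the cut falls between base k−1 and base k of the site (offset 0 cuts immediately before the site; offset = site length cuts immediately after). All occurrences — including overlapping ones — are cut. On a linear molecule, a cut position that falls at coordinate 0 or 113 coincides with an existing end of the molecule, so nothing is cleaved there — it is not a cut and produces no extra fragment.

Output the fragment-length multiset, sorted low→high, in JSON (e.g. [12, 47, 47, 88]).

[5,8,8,8,10,10,10,11,13,14,16]

Per-enzyme occurrences:
  GruX (TCCCAG, off=6): starts [4, 49, 57] → cuts [10, 55, 63]
  LmaIV (AACATTGG, off=2): starts [87] → cuts [89]
  VbrIV (TCAAAATG, off=6): starts [23, 39, 65] → cuts [29, 45, 71]
  SqiI (AACCGAG, off=3): starts [12, 78, 97] → cuts [15, 81, 100]

Pooled cuts: [10, 15, 29, 45, 55, 63, 71, 81, 89, 100]

Fragment lengths:
  [0,10): 10 bp
  [10,15): 5 bp
  [15,29): 14 bp
  [29,45): 16 bp
  [45,55): 10 bp
  [55,63): 8 bp
  [63,71): 8 bp
  [71,81): 10 bp
  [81,89): 8 bp
  [89,100): 11 bp
  [100,113): 13 bp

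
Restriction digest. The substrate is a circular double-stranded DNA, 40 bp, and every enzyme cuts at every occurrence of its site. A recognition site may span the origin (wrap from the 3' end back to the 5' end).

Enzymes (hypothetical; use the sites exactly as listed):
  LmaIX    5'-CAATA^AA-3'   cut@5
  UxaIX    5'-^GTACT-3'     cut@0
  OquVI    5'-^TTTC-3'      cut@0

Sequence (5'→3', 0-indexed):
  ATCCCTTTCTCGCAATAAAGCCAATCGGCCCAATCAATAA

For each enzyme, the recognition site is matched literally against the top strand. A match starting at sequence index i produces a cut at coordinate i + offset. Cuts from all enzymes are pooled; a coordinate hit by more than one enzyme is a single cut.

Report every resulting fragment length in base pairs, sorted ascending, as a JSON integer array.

Scan for sites:
  LmaIX (CAATAAA, off=5): starts [12, 34] → cuts [17, 39]
  UxaIX (GTACT, off=0): no sites
  OquVI (TTTC, off=0): starts [5] → cuts [5]

All cut coordinates (distinct, sorted): [5, 17, 39]

Fragments:
  5→17: 12 bp
  17→39: 22 bp
  39→5 (wrap): 40-39+5 = 6 bp

[6,12,22]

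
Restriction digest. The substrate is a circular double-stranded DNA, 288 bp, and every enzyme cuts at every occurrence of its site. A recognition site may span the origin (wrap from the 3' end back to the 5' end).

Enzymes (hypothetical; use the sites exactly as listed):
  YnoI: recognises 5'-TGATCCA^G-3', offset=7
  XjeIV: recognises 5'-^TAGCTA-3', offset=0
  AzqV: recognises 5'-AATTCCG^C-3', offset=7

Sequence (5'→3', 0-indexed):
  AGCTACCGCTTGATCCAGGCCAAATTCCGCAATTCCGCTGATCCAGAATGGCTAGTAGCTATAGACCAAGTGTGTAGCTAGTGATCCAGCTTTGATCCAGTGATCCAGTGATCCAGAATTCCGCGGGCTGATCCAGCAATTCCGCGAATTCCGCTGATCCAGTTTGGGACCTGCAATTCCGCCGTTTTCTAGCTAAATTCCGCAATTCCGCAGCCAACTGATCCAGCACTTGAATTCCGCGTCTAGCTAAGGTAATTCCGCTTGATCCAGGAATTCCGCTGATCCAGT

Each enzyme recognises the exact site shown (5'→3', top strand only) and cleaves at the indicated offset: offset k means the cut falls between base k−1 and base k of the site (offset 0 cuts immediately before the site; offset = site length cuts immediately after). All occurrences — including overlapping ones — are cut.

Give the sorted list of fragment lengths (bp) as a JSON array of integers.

Per-enzyme occurrences:
  YnoI (TGATCCAG, off=7): starts [10, 38, 81, 92, 100, 108, 128, 154, 218, 262, 279] → cuts [17, 45, 88, 99, 107, 115, 135, 161, 225, 269, 286]
  XjeIV (TAGCTA, off=0): starts [55, 74, 189, 243, 287] → cuts [55, 74, 189, 243, 287]
  AzqV (AATTCCGC, off=7): starts [22, 30, 116, 137, 146, 174, 195, 203, 232, 253, 271] → cuts [29, 37, 123, 144, 153, 181, 202, 210, 239, 260, 278]

All cut coordinates (distinct, sorted): [17, 29, 37, 45, 55, 74, 88, 99, 107, 115, 123, 135, 144, 153, 161, 181, 189, 202, 210, 225, 239, 243, 260, 269, 278, 286, 287]

Fragment lengths:
  17→29: 12 bp
  29→37: 8 bp
  37→45: 8 bp
  45→55: 10 bp
  55→74: 19 bp
  74→88: 14 bp
  88→99: 11 bp
  99→107: 8 bp
  107→115: 8 bp
  115→123: 8 bp
  123→135: 12 bp
  135→144: 9 bp
  144→153: 9 bp
  153→161: 8 bp
  161→181: 20 bp
  181→189: 8 bp
  189→202: 13 bp
  202→210: 8 bp
  210→225: 15 bp
  225→239: 14 bp
  239→243: 4 bp
  243→260: 17 bp
  260→269: 9 bp
  269→278: 9 bp
  278→286: 8 bp
  286→287: 1 bp
  287→17 (wrap): 288-287+17 = 18 bp

[1,4,8,8,8,8,8,8,8,8,8,9,9,9,9,10,11,12,12,13,14,14,15,17,18,19,20]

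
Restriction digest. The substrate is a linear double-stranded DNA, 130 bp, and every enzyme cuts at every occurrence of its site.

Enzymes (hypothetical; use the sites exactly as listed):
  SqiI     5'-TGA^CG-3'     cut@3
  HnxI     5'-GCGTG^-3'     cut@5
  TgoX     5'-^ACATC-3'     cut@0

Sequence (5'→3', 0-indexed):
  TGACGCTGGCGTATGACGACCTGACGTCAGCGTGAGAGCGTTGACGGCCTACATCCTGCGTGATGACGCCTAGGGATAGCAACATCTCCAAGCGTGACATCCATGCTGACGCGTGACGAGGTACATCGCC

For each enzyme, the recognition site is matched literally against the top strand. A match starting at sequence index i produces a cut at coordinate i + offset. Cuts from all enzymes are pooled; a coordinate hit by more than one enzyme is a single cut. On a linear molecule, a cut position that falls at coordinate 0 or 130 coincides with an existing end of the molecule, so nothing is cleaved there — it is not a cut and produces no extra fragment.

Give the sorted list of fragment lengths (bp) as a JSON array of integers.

Scan for sites:
  SqiI (TGACG, off=3): starts [0, 13, 21, 41, 63, 106, 113] → cuts [3, 16, 24, 44, 66, 109, 116]
  HnxI (GCGTG, off=5): starts [29, 57, 91, 110] → cuts [34, 62, 96, 115]
  TgoX (ACATC, off=0): starts [50, 81, 96, 122] → cuts [50, 81, 96, 122]

Pooled cuts: [3, 16, 24, 34, 44, 50, 62, 66, 81, 96, 109, 115, 116, 122]

Fragments:
  [0,3): 3 bp
  [3,16): 13 bp
  [16,24): 8 bp
  [24,34): 10 bp
  [34,44): 10 bp
  [44,50): 6 bp
  [50,62): 12 bp
  [62,66): 4 bp
  [66,81): 15 bp
  [81,96): 15 bp
  [96,109): 13 bp
  [109,115): 6 bp
  [115,116): 1 bp
  [116,122): 6 bp
  [122,130): 8 bp

[1,3,4,6,6,6,8,8,10,10,12,13,13,15,15]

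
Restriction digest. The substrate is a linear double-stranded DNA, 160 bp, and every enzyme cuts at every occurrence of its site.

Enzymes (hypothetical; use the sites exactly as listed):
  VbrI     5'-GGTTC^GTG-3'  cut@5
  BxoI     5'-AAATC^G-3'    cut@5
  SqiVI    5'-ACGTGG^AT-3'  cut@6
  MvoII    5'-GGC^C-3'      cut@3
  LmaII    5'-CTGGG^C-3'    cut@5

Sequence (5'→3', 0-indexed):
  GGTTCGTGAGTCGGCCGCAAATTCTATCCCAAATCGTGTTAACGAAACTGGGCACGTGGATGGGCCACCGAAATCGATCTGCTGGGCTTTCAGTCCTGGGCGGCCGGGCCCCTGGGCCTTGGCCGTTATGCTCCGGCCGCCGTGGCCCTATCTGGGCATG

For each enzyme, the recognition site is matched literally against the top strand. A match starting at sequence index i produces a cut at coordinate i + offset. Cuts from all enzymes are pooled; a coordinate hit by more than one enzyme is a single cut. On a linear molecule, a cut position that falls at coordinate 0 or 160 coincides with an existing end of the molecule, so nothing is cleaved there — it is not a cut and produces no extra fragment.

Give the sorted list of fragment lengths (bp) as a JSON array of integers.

Scan for sites:
  VbrI (GGTTCGTG, off=5): starts [0] → cuts [5]
  BxoI (AAATCG, off=5): starts [30, 70] → cuts [35, 75]
  SqiVI (ACGTGGAT, off=6): starts [53] → cuts [59]
  MvoII (GGCC, off=3): starts [12, 62, 101, 106, 114, 120, 134, 143] → cuts [15, 65, 104, 109, 117, 123, 137, 146]
  LmaII (CTGGGC, off=5): starts [47, 81, 95, 111, 151] → cuts [52, 86, 100, 116, 156]

Pooled cuts: [5, 15, 35, 52, 59, 65, 75, 86, 100, 104, 109, 116, 117, 123, 137, 146, 156]

Fragments:
  [0,5): 5 bp
  [5,15): 10 bp
  [15,35): 20 bp
  [35,52): 17 bp
  [52,59): 7 bp
  [59,65): 6 bp
  [65,75): 10 bp
  [75,86): 11 bp
  [86,100): 14 bp
  [100,104): 4 bp
  [104,109): 5 bp
  [109,116): 7 bp
  [116,117): 1 bp
  [117,123): 6 bp
  [123,137): 14 bp
  [137,146): 9 bp
  [146,156): 10 bp
  [156,160): 4 bp

[1,4,4,5,5,6,6,7,7,9,10,10,10,11,14,14,17,20]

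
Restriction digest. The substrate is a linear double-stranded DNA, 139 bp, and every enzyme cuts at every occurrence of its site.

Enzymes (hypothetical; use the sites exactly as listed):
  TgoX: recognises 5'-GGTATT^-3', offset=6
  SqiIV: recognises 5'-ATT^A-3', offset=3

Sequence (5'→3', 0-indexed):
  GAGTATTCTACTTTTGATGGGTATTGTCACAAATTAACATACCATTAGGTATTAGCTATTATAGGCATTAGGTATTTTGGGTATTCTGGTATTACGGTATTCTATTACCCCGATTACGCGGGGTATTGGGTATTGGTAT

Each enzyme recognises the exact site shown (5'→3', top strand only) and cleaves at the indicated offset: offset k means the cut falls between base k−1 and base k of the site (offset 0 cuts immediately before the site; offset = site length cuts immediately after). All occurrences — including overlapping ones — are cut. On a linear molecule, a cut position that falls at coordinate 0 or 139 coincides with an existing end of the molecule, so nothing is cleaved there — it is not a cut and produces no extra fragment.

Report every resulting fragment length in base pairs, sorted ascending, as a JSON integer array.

[5,5,7,7,7,7,8,8,9,9,9,10,11,12,25]

Site scan:
  TgoX GGTATT/6: at [19, 47, 70, 79, 87, 95, 121, 128] ⇒ [25, 53, 76, 85, 93, 101, 127, 134]
  SqiIV ATTA/3: at [32, 43, 50, 57, 66, 90, 103, 112] ⇒ [35, 46, 53, 60, 69, 93, 106, 115]

Pooled cuts: [25, 35, 46, 53, 60, 69, 76, 85, 93, 101, 106, 115, 127, 134]

Fragments:
  [0,25): 25 bp
  [25,35): 10 bp
  [35,46): 11 bp
  [46,53): 7 bp
  [53,60): 7 bp
  [60,69): 9 bp
  [69,76): 7 bp
  [76,85): 9 bp
  [85,93): 8 bp
  [93,101): 8 bp
  [101,106): 5 bp
  [106,115): 9 bp
  [115,127): 12 bp
  [127,134): 7 bp
  [134,139): 5 bp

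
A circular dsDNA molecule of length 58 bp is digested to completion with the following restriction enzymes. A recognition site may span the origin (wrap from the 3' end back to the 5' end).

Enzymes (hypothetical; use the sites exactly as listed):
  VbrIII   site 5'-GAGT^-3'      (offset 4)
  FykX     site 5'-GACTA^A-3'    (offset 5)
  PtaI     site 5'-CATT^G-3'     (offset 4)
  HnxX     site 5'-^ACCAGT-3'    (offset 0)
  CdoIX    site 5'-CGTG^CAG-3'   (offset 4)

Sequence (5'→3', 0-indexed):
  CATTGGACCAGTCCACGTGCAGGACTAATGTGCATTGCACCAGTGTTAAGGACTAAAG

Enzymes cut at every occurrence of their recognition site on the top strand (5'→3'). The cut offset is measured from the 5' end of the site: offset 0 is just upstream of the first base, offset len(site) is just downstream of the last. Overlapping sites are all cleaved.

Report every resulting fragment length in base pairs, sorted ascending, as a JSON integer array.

[2,2,7,8,9,13,17]

Per-enzyme occurrences:
  VbrIII (GAGT, off=4): no sites
  FykX (GACTAA, off=5): starts [22, 50] → cuts [27, 55]
  PtaI (CATTG, off=4): starts [0, 32] → cuts [4, 36]
  HnxX (ACCAGT, off=0): starts [6, 38] → cuts [6, 38]
  CdoIX (CGTGCAG, off=4): starts [15] → cuts [19]

All cut coordinates (distinct, sorted): [4, 6, 19, 27, 36, 38, 55]

Fragments:
  4→6: 2 bp
  6→19: 13 bp
  19→27: 8 bp
  27→36: 9 bp
  36→38: 2 bp
  38→55: 17 bp
  55→4 (wrap): 58-55+4 = 7 bp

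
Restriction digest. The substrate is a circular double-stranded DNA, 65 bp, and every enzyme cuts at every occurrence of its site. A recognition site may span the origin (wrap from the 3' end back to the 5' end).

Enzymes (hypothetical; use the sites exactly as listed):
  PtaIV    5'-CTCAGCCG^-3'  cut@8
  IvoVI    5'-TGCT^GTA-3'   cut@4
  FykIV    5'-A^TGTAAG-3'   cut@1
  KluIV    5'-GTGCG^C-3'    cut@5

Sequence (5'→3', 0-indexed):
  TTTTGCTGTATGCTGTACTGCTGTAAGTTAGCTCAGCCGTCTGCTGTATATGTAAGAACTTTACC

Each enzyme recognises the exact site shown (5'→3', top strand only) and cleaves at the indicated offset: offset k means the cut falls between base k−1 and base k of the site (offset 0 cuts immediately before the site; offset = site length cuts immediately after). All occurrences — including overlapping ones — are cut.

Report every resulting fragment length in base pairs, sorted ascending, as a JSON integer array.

Per-enzyme occurrences:
  PtaIV (CTCAGCCG, off=8): starts [31] → cuts [39]
  IvoVI (TGCTGTA, off=4): starts [3, 10, 18, 41] → cuts [7, 14, 22, 45]
  FykIV (ATGTAAG, off=1): starts [49] → cuts [50]
  KluIV (GTGCGC, off=5): no sites

Pooled cuts: [7, 14, 22, 39, 45, 50]

Fragments:
  7→14: 7 bp
  14→22: 8 bp
  22→39: 17 bp
  39→45: 6 bp
  45→50: 5 bp
  50→7 (wrap): 65-50+7 = 22 bp

[5,6,7,8,17,22]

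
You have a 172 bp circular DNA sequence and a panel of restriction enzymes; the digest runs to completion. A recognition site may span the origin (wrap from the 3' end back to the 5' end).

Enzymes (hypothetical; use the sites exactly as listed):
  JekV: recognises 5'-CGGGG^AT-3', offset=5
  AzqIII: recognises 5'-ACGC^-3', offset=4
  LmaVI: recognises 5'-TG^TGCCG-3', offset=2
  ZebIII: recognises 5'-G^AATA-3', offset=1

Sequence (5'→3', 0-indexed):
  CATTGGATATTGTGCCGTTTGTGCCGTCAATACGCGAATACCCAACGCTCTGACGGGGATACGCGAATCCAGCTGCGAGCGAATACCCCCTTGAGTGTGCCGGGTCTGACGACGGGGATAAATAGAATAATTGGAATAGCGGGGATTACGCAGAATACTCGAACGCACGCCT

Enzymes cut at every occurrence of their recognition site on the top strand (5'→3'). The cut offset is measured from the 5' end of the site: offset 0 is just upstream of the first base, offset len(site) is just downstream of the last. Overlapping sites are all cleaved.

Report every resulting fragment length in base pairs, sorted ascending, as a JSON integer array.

[1,2,4,6,7,8,9,9,10,10,12,13,14,14,16,17,20]

Site scan:
  JekV (CGGGGAT, off=5): starts [53, 112, 139] → cuts [58, 117, 144]
  AzqIII (ACGC, off=4): starts [31, 44, 60, 147, 162, 166] → cuts [35, 48, 64, 151, 166, 170]
  LmaVI (TGTGCCG, off=2): starts [10, 19, 95] → cuts [12, 21, 97]
  ZebIII (GAATA, off=1): starts [35, 80, 124, 133, 152] → cuts [36, 81, 125, 134, 153]

Pooled cuts: [12, 21, 35, 36, 48, 58, 64, 81, 97, 117, 125, 134, 144, 151, 153, 166, 170]

Fragments:
  12→21: 9 bp
  21→35: 14 bp
  35→36: 1 bp
  36→48: 12 bp
  48→58: 10 bp
  58→64: 6 bp
  64→81: 17 bp
  81→97: 16 bp
  97→117: 20 bp
  117→125: 8 bp
  125→134: 9 bp
  134→144: 10 bp
  144→151: 7 bp
  151→153: 2 bp
  153→166: 13 bp
  166→170: 4 bp
  170→12 (wrap): 172-170+12 = 14 bp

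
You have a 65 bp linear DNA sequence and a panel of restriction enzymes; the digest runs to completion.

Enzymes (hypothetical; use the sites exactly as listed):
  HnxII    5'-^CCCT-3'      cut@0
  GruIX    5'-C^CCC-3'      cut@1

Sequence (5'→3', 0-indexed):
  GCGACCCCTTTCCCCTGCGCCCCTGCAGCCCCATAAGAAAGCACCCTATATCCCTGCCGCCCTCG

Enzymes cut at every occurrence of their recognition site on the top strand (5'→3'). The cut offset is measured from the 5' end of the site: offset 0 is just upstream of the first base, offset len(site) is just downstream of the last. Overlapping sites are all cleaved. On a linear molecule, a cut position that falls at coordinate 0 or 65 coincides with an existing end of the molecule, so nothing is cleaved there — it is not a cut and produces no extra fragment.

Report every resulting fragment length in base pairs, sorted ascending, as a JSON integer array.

[5,6,7,8,8,8,9,14]

Per-enzyme occurrences:
  HnxII CCCT/0: at [5, 12, 20, 43, 51, 59] ⇒ [5, 12, 20, 43, 51, 59]
  GruIX CCCC/1: at [4, 11, 19, 28] ⇒ [5, 12, 20, 29]

Pooled cuts: [5, 12, 20, 29, 43, 51, 59]

Fragment lengths:
  [0,5): 5 bp
  [5,12): 7 bp
  [12,20): 8 bp
  [20,29): 9 bp
  [29,43): 14 bp
  [43,51): 8 bp
  [51,59): 8 bp
  [59,65): 6 bp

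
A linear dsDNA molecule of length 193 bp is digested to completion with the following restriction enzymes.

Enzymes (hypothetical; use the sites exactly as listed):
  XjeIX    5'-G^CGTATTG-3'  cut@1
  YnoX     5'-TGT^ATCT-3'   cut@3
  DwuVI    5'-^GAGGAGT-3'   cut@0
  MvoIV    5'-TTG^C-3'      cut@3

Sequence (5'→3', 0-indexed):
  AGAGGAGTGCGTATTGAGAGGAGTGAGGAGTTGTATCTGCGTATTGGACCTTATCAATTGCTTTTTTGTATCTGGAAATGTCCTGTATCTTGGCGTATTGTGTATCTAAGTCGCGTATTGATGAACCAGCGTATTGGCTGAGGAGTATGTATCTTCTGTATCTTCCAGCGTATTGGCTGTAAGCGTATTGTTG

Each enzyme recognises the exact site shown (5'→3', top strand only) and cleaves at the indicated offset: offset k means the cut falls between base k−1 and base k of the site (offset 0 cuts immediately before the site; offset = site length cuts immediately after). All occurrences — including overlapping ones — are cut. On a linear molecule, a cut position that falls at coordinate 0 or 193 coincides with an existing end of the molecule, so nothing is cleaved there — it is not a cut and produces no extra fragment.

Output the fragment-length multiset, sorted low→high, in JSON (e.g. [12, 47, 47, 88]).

[1,5,7,7,8,8,9,9,9,10,10,10,10,10,11,15,16,17,21]

Site scan:
  XjeIX (GCGTATTG, off=1): starts [8, 38, 92, 112, 128, 167, 182] → cuts [9, 39, 93, 113, 129, 168, 183]
  YnoX (TGTATCT, off=3): starts [31, 66, 83, 100, 147, 156] → cuts [34, 69, 86, 103, 150, 159]
  DwuVI (GAGGAGT, off=0): starts [1, 17, 24, 139] → cuts [1, 17, 24, 139]
  MvoIV (TTGC, off=3): starts [57] → cuts [60]

Pooled cuts: [1, 9, 17, 24, 34, 39, 60, 69, 86, 93, 103, 113, 129, 139, 150, 159, 168, 183]

Fragment lengths:
  [0,1): 1 bp
  [1,9): 8 bp
  [9,17): 8 bp
  [17,24): 7 bp
  [24,34): 10 bp
  [34,39): 5 bp
  [39,60): 21 bp
  [60,69): 9 bp
  [69,86): 17 bp
  [86,93): 7 bp
  [93,103): 10 bp
  [103,113): 10 bp
  [113,129): 16 bp
  [129,139): 10 bp
  [139,150): 11 bp
  [150,159): 9 bp
  [159,168): 9 bp
  [168,183): 15 bp
  [183,193): 10 bp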